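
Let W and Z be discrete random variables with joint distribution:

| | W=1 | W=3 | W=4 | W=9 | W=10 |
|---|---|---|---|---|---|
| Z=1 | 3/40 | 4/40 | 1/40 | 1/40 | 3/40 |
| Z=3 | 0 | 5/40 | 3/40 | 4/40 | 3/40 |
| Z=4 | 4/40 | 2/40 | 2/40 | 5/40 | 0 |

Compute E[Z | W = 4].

P(W = 4) = 3/20.
Summing Z·P(W=x,Z=y) over the conditioning event gives 9/20.
E[Z | W = 4] = (9/20) / (3/20) = 3.

3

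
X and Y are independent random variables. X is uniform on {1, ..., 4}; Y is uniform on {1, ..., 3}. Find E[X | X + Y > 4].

P(X + Y > 4) = 1/2.
Summing X·P(x,y) over outcomes with X + Y > 4 gives 5/3.
E[X | X + Y > 4] = (5/3) / (1/2) = 10/3.

10/3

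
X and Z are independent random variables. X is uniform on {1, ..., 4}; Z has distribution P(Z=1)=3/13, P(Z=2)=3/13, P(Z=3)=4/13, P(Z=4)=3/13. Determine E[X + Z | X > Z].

97/19

P(X > Z) = 19/52.
Summing (X+Z)·P(x,y) over outcomes with X > Z gives 97/52.
E[X + Z | X > Z] = (97/52) / (19/52) = 97/19.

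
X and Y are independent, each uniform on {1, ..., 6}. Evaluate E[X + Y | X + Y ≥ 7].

26/3

P(X + Y ≥ 7) = 7/12.
Summing (X+Y)·P(x,y) over outcomes with X + Y ≥ 7 gives 91/18.
E[X + Y | X + Y ≥ 7] = (91/18) / (7/12) = 26/3.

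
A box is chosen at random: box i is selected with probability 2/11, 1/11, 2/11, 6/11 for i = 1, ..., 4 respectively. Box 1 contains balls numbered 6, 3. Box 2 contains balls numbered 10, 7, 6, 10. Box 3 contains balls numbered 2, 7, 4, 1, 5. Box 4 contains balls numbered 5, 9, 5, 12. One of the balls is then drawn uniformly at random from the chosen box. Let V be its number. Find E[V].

E[V | box 1] = (6+3)/2 = 9/2.
E[V | box 2] = (10+7+6+10)/4 = 33/4.
E[V | box 3] = (2+7+4+1+5)/5 = 19/5.
E[V | box 4] = (5+9+5+12)/4 = 31/4.
By the law of total expectation,
E[V] = (2/11)·(9/2) + (1/11)·(33/4) + (2/11)·(19/5) + (6/11)·(31/4) = 1427/220.

1427/220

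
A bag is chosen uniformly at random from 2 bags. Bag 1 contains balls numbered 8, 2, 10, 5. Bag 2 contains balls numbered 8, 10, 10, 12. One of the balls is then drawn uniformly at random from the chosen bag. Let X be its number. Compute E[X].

65/8

E[X | bag 1] = (8+2+10+5)/4 = 25/4.
E[X | bag 2] = (8+10+10+12)/4 = 10.
By the law of total expectation,
E[X] = (1/2)·(25/4) + (1/2)·(10) = 65/8.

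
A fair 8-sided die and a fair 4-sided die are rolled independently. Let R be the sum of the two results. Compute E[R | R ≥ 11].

34/3

P(R ≥ 11) = 3/32.
Σ over the event: 11·1/16 + 12·1/32 = 17/16.
E[R | R ≥ 11] = (17/16) / (3/32) = 34/3.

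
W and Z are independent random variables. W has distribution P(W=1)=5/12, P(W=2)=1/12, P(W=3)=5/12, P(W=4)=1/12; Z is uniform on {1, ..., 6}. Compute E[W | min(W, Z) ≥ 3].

19/6

P(min(W, Z) ≥ 3) = 1/3.
Summing W·P(x,y) over outcomes with min(W, Z) ≥ 3 gives 19/18.
E[W | min(W, Z) ≥ 3] = (19/18) / (1/3) = 19/6.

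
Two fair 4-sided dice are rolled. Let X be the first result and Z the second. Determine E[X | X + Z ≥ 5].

3

Outcomes with X + Z ≥ 5: (1,4), (2,3), (2,4), (3,2), (3,3), (3,4), (4,1), (4,2), (4,3), (4,4), each with probability 1/16.
E[X | X + Z ≥ 5] = (1 + 2 + 2 + 3 + 3 + 3 + 4 + 4 + 4 + 4) / 10 = 3.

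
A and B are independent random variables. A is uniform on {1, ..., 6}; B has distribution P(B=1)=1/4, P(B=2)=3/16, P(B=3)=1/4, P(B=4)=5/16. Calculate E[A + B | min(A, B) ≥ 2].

43/6

P(min(A, B) ≥ 2) = 5/8.
Summing (A+B)·P(x,y) over outcomes with min(A, B) ≥ 2 gives 215/48.
E[A + B | min(A, B) ≥ 2] = (215/48) / (5/8) = 43/6.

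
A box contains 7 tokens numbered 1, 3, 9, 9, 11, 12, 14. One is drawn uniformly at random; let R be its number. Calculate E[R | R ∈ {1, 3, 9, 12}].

P(R ∈ {1, 3, 9, 12}) = 5/7.
Σ over the event: 1·1/7 + 3·1/7 + 9·2/7 + 12·1/7 = 34/7.
E[R | R ∈ {1, 3, 9, 12}] = (34/7) / (5/7) = 34/5.

34/5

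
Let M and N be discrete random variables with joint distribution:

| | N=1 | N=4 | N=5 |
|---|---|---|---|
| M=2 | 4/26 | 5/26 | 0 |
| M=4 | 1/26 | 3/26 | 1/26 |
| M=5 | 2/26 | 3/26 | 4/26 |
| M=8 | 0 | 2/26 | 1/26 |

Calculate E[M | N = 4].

P(N = 4) = 1/2.
Σ M·P over the event = 2·(5/26) + 4·(3/26) + 5·(3/26) + 8·(2/26) = 53/26.
E[M | N = 4] = (53/26) / (1/2) = 53/13.

53/13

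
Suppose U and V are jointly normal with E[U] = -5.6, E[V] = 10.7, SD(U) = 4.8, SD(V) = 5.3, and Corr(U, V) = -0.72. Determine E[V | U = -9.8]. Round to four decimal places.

E[V | U=x] = μ_V + ρ(σ_V/σ_U)(x − μ_U) for jointly normal variables.
E[V | U=-9.8] = 10.7 + (-0.72)·(5.3/4.8)·(-9.8 − (-5.6)) = 10.7 + (-0.795)·(-4.2) = 14.0390.

14.0390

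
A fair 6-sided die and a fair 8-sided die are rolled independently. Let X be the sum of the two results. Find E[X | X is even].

8

P(X is even) = 1/2.
Σ over the event: 2·1/48 + 4·1/16 + 6·5/48 + 8·1/8 + 10·5/48 + 12·1/16 + 14·1/48 = 4.
E[X | X is even] = (4) / (1/2) = 8.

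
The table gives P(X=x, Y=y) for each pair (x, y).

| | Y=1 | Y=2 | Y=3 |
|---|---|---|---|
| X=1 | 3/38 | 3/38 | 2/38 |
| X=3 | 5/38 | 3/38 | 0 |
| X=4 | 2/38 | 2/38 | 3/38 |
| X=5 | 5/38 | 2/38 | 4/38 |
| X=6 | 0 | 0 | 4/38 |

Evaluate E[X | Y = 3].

P(Y = 3) = 13/38.
Σ X·P over the event = 1·(2/38) + 4·(3/38) + 5·(4/38) + 6·(4/38) = 29/19.
E[X | Y = 3] = (29/19) / (13/38) = 58/13.

58/13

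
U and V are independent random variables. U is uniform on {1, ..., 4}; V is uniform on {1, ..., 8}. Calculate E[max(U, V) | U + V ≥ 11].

Outcomes with U + V ≥ 11: (3,8), (4,7), (4,8), each with probability 1/32.
E[max(U, V) | U + V ≥ 11] = (8 + 7 + 8) / 3 = 23/3.

23/3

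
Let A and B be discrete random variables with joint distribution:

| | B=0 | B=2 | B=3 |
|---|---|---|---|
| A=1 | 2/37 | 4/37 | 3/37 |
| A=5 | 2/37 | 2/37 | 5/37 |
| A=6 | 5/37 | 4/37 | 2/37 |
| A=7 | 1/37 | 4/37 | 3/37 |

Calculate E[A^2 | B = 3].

P(B = 3) = 13/37.
Σ A^2·P over the event = 1·(3/37) + 25·(5/37) + 36·(2/37) + 49·(3/37) = 347/37.
E[A^2 | B = 3] = (347/37) / (13/37) = 347/13.

347/13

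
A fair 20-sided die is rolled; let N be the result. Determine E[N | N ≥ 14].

Given N ≥ 14, N is equally likely to be any of {14, 15, 16, 17, 18, 19, 20}.
E[N | N ≥ 14] = (14 + 15 + 16 + 17 + 18 + 19 + 20) / 7 = 17.

17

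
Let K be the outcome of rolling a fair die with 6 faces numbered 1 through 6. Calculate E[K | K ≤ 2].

Given K ≤ 2, K is equally likely to be any of {1, 2}.
E[K | K ≤ 2] = (1 + 2) / 2 = 3/2.

3/2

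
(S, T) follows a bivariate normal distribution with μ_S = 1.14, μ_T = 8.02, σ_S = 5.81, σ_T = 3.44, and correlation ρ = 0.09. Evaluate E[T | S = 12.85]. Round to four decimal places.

For a bivariate normal, E[T | S=x] = μ_T + ρ·(σ_T/σ_S)·(x − μ_S).
E[T | S=12.85] = 8.02 + (0.09)·(3.44/5.81)·(12.85 − (1.14)) = 8.02 + (0.053287)·(11.71) = 8.6440.

8.6440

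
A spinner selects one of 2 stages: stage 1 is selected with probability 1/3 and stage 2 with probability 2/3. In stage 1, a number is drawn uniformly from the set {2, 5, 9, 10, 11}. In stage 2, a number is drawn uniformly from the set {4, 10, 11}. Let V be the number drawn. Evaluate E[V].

361/45

E[V | stage 1] = (2+5+9+10+11)/5 = 37/5.
E[V | stage 2] = (4+10+11)/3 = 25/3.
By the law of total expectation,
E[V] = (1/3)·(37/5) + (2/3)·(25/3) = 361/45.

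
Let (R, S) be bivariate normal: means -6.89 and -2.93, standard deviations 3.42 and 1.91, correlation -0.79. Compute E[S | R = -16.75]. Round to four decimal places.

1.4202

The regression of S on R has slope ρ·σ_S/σ_R and passes through (μ_R, μ_S).
E[S | R=-16.75] = -2.93 + (-0.79)·(1.91/3.42)·(-16.75 − (-6.89)) = -2.93 + (-0.4412)·(-9.86) = 1.4202.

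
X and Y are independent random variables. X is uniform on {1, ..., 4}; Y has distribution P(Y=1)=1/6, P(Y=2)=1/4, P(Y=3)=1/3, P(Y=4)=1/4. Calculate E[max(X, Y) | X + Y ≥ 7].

4

P(X + Y ≥ 7) = 5/24.
Summing max(X,Y)·P(x,y) over outcomes with X + Y ≥ 7 gives 5/6.
E[max(X, Y) | X + Y ≥ 7] = (5/6) / (5/24) = 4.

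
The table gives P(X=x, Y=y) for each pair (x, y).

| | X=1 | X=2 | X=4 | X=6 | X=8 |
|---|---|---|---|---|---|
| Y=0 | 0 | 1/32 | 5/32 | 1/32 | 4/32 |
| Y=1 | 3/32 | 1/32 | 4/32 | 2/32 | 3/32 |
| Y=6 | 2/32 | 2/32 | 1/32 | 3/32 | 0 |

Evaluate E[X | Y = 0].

P(Y = 0) = 11/32.
Σ X·P over the event = 2·(1/32) + 4·(5/32) + 6·(1/32) + 8·(4/32) = 15/8.
E[X | Y = 0] = (15/8) / (11/32) = 60/11.

60/11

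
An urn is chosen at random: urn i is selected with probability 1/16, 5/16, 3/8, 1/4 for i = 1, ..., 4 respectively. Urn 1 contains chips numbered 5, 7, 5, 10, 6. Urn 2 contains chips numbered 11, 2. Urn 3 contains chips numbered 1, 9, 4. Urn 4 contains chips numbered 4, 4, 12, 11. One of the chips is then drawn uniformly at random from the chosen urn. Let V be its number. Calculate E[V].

981/160

E[V | urn 1] = (5+7+5+10+6)/5 = 33/5.
E[V | urn 2] = (11+2)/2 = 13/2.
E[V | urn 3] = (1+9+4)/3 = 14/3.
E[V | urn 4] = (4+4+12+11)/4 = 31/4.
By the law of total expectation,
E[V] = (1/16)·(33/5) + (5/16)·(13/2) + (3/8)·(14/3) + (1/4)·(31/4) = 981/160.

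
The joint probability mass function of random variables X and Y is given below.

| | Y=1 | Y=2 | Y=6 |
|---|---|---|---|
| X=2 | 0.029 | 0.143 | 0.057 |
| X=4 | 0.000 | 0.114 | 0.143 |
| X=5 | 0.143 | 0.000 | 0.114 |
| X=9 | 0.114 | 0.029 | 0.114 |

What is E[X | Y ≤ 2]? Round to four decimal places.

P(Y ≤ 2) = 0.572.
Summing X·P(X=x,Y=y) over the conditioning event gives 2.802.
E[X | Y ≤ 2] = (2.802) / (0.572) = 4.8986.

4.8986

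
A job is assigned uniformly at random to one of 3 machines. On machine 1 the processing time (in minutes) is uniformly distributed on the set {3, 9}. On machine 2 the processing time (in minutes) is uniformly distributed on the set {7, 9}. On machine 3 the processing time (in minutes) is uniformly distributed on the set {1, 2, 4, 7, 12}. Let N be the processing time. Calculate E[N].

E[N | machine 1] = (3+9)/2 = 6.
E[N | machine 2] = (7+9)/2 = 8.
E[N | machine 3] = (1+2+4+7+12)/5 = 26/5.
By the law of total expectation,
E[N] = (1/3)·(6) + (1/3)·(8) + (1/3)·(26/5) = 32/5.

32/5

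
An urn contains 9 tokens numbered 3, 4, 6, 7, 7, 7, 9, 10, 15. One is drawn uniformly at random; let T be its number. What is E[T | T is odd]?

8

P(T is odd) = 2/3.
Σ over the event: 3·1/9 + 7·1/3 + 9·1/9 + 15·1/9 = 16/3.
E[T | T is odd] = (16/3) / (2/3) = 8.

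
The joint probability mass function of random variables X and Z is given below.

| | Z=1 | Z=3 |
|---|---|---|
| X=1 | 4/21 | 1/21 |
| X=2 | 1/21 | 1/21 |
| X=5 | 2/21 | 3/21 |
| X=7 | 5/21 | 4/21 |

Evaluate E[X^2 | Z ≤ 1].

P(Z ≤ 1) = 4/7.
Summing X^2·P(X=x,Z=y) over the conditioning event gives 101/7.
E[X^2 | Z ≤ 1] = (101/7) / (4/7) = 101/4.

101/4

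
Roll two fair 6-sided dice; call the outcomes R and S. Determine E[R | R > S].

14/3

P(R > S) = 5/12.
Summing R·P(x,y) over outcomes with R > S gives 35/18.
E[R | R > S] = (35/18) / (5/12) = 14/3.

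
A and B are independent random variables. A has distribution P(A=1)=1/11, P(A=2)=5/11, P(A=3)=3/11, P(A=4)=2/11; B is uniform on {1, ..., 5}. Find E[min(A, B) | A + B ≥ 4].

107/48

P(A + B ≥ 4) = 48/55.
Summing min(A,B)·P(x,y) over outcomes with A + B ≥ 4 gives 107/55.
E[min(A, B) | A + B ≥ 4] = (107/55) / (48/55) = 107/48.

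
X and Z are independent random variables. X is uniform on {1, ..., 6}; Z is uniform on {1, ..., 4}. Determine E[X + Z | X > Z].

P(X > Z) = 7/12.
Summing (X+Z)·P(x,y) over outcomes with X > Z gives 47/12.
E[X + Z | X > Z] = (47/12) / (7/12) = 47/7.

47/7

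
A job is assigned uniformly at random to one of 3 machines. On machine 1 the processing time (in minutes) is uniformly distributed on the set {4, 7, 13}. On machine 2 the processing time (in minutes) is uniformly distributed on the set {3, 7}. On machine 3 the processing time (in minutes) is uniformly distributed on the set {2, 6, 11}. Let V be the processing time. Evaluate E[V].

E[V | machine 1] = (4+7+13)/3 = 8.
E[V | machine 2] = (3+7)/2 = 5.
E[V | machine 3] = (2+6+11)/3 = 19/3.
By the law of total expectation,
E[V] = (1/3)·(8) + (1/3)·(5) + (1/3)·(19/3) = 58/9.

58/9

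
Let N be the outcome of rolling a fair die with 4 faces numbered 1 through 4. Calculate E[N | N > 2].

7/2

Given N > 2, N is equally likely to be any of {3, 4}.
E[N | N > 2] = (3 + 4) / 2 = 7/2.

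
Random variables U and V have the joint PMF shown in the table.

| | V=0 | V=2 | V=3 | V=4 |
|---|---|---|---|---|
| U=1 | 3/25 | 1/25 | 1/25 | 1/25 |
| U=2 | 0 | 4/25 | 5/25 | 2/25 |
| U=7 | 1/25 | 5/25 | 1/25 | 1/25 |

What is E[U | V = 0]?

P(V = 0) = 4/25.
Σ U·P over the event = 1·(3/25) + 7·(1/25) = 2/5.
E[U | V = 0] = (2/5) / (4/25) = 5/2.

5/2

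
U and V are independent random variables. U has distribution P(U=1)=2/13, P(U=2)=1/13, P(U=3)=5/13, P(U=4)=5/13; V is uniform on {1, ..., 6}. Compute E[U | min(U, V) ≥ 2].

37/11

P(min(U, V) ≥ 2) = 55/78.
Summing U·P(x,y) over outcomes with min(U, V) ≥ 2 gives 185/78.
E[U | min(U, V) ≥ 2] = (185/78) / (55/78) = 37/11.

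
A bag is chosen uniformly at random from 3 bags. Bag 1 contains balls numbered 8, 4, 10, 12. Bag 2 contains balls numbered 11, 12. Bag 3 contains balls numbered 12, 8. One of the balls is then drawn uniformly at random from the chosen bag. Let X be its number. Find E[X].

E[X | bag 1] = (8+4+10+12)/4 = 17/2.
E[X | bag 2] = (11+12)/2 = 23/2.
E[X | bag 3] = (12+8)/2 = 10.
E[X] = (1/3)·(17/2) + (1/3)·(23/2) + (1/3)·(10) = 10.

10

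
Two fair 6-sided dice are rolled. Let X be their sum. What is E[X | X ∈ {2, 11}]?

P(X ∈ {2, 11}) = 1/12.
Σ over the event: 2·1/36 + 11·1/18 = 2/3.
E[X | X ∈ {2, 11}] = (2/3) / (1/12) = 8.

8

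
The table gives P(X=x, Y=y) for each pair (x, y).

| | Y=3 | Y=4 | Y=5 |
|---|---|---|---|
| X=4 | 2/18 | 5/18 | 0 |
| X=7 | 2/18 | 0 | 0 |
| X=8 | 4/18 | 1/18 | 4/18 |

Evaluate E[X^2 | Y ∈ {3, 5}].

107/2

P(Y ∈ {3, 5}) = 2/3.
Σ X^2·P over the event = 16·(2/18) + 49·(2/18) + 64·(4/18) + 64·(4/18) = 107/3.
E[X^2 | Y ∈ {3, 5}] = (107/3) / (2/3) = 107/2.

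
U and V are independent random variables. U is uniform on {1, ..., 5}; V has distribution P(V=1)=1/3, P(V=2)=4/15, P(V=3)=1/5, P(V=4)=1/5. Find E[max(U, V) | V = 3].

18/5

P(V = 3) = 1/5.
Summing max(U,V)·P(x,y) over outcomes with V = 3 gives 18/25.
E[max(U, V) | V = 3] = (18/25) / (1/5) = 18/5.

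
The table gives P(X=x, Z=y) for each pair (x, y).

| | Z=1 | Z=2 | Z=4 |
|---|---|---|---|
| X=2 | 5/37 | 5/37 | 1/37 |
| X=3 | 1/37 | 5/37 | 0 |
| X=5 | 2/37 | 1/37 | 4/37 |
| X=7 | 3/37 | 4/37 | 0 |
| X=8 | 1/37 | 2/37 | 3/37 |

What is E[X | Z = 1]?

P(Z = 1) = 12/37.
Σ X·P over the event = 2·(5/37) + 3·(1/37) + 5·(2/37) + 7·(3/37) + 8·(1/37) = 52/37.
E[X | Z = 1] = (52/37) / (12/37) = 13/3.

13/3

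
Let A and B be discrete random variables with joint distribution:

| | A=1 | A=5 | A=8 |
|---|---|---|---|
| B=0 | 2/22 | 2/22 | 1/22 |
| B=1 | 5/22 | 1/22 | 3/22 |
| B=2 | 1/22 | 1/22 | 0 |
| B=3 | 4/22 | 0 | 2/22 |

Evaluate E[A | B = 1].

34/9

P(B = 1) = 9/22.
Σ A·P over the event = 1·(5/22) + 5·(1/22) + 8·(3/22) = 17/11.
E[A | B = 1] = (17/11) / (9/22) = 34/9.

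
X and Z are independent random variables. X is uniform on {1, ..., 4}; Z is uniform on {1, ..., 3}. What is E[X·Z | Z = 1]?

Outcomes with Z = 1: (1,1), (2,1), (3,1), (4,1), each with probability 1/12.
E[X·Z | Z = 1] = (1 + 2 + 3 + 4) / 4 = 5/2.

5/2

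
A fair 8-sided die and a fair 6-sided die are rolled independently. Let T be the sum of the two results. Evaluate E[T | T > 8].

P(T > 8) = 7/16.
Σ over the event: 9·1/8 + 10·5/48 + 11·1/12 + 12·1/16 + 13·1/24 + 14·1/48 = 14/3.
E[T | T > 8] = (14/3) / (7/16) = 32/3.

32/3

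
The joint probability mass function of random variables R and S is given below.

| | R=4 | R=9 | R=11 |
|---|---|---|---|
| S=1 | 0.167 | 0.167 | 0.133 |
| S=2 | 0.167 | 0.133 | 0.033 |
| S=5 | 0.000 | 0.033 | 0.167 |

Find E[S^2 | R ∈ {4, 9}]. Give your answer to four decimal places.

P(R ∈ {4, 9}) = 0.667.
Σ S^2·P over the event = 1·(0.167) + 4·(0.167) + 1·(0.167) + 4·(0.133) + 25·(0.033) = 2.359.
E[S^2 | R ∈ {4, 9}] = (2.359) / (0.667) = 3.5367.

3.5367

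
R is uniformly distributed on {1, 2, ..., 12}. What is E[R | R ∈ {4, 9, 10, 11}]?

17/2

P(R ∈ {4, 9, 10, 11}) = 1/3.
Σ over the event: 4·1/12 + 9·1/12 + 10·1/12 + 11·1/12 = 17/6.
E[R | R ∈ {4, 9, 10, 11}] = (17/6) / (1/3) = 17/2.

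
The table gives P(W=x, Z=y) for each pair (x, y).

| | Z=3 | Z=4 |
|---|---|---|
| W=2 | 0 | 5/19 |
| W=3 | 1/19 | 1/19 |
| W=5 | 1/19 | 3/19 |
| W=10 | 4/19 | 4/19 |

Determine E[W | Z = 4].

68/13

P(Z = 4) = 13/19.
Σ W·P over the event = 2·(5/19) + 3·(1/19) + 5·(3/19) + 10·(4/19) = 68/19.
E[W | Z = 4] = (68/19) / (13/19) = 68/13.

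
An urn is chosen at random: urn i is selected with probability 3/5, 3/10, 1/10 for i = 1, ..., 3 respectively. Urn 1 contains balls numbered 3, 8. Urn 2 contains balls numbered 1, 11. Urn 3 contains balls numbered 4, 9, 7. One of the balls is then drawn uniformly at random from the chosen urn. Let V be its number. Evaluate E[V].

E[V | urn 1] = (3+8)/2 = 11/2.
E[V | urn 2] = (1+11)/2 = 6.
E[V | urn 3] = (4+9+7)/3 = 20/3.
E[V] = (3/5)·(11/2) + (3/10)·(6) + (1/10)·(20/3) = 173/30.

173/30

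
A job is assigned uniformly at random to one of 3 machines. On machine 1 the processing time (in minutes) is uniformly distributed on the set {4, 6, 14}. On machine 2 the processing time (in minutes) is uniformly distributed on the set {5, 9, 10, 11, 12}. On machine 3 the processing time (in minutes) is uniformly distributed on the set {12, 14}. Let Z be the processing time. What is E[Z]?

152/15

E[Z | machine 1] = (4+6+14)/3 = 8.
E[Z | machine 2] = (5+9+10+11+12)/5 = 47/5.
E[Z | machine 3] = (12+14)/2 = 13.
E[Z] = (1/3)·(8) + (1/3)·(47/5) + (1/3)·(13) = 152/15.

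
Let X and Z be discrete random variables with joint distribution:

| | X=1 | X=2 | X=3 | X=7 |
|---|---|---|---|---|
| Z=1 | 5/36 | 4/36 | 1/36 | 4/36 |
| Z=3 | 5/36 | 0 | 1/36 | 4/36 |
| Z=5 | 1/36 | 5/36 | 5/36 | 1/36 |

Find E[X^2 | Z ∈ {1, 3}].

109/6

P(Z ∈ {1, 3}) = 2/3.
Σ X^2·P over the event = 1·(5/36) + 1·(5/36) + 4·(4/36) + 9·(1/36) + 9·(1/36) + 49·(4/36) + 49·(4/36) = 109/9.
E[X^2 | Z ∈ {1, 3}] = (109/9) / (2/3) = 109/6.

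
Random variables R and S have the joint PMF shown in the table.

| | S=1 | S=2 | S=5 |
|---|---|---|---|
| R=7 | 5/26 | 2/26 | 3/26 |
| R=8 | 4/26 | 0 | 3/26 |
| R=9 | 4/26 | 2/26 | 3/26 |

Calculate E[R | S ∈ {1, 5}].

175/22

P(S ∈ {1, 5}) = 11/13.
Summing R·P(R=x,S=y) over the conditioning event gives 175/26.
E[R | S ∈ {1, 5}] = (175/26) / (11/13) = 175/22.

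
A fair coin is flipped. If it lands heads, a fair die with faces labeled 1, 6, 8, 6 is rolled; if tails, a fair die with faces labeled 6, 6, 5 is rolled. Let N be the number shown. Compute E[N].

E[N | heads] = (1+6+8+6)/4 = 21/4.
E[N | tails] = (6+6+5)/3 = 17/3.
By the law of total expectation,
E[N] = (1/2)·(21/4) + (1/2)·(17/3) = 131/24.

131/24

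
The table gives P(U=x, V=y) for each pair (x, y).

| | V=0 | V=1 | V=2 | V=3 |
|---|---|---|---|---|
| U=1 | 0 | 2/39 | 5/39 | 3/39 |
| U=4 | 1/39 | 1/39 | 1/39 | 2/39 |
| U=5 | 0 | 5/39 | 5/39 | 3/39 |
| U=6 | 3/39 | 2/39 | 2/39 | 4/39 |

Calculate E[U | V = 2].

46/13

P(V = 2) = 1/3.
Σ U·P over the event = 1·(5/39) + 4·(1/39) + 5·(5/39) + 6·(2/39) = 46/39.
E[U | V = 2] = (46/39) / (1/3) = 46/13.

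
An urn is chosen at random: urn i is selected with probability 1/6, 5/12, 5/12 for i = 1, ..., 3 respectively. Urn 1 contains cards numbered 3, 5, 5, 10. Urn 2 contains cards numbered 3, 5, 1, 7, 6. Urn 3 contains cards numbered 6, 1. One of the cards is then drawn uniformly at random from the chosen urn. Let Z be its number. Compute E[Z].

17/4

E[Z | urn 1] = (3+5+5+10)/4 = 23/4.
E[Z | urn 2] = (3+5+1+7+6)/5 = 22/5.
E[Z | urn 3] = (6+1)/2 = 7/2.
By the law of total expectation,
E[Z] = (1/6)·(23/4) + (5/12)·(22/5) + (5/12)·(7/2) = 17/4.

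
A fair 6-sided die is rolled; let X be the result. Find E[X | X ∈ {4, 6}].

P(X ∈ {4, 6}) = 1/3.
Σ over the event: 4·1/6 + 6·1/6 = 5/3.
E[X | X ∈ {4, 6}] = (5/3) / (1/3) = 5.

5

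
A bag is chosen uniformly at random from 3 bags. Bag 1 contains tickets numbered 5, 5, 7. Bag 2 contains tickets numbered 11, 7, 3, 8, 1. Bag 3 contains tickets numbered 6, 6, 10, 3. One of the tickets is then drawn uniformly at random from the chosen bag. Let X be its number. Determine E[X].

E[X | bag 1] = (5+5+7)/3 = 17/3.
E[X | bag 2] = (11+7+3+8+1)/5 = 6.
E[X | bag 3] = (6+6+10+3)/4 = 25/4.
By the law of total expectation,
E[X] = (1/3)·(17/3) + (1/3)·(6) + (1/3)·(25/4) = 215/36.

215/36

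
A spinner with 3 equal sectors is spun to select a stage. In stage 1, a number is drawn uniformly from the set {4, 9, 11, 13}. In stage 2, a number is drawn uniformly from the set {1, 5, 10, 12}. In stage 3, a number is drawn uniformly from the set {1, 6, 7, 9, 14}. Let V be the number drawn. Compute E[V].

E[V | stage 1] = (4+9+11+13)/4 = 37/4.
E[V | stage 2] = (1+5+10+12)/4 = 7.
E[V | stage 3] = (1+6+7+9+14)/5 = 37/5.
E[V] = (1/3)·(37/4) + (1/3)·(7) + (1/3)·(37/5) = 473/60.

473/60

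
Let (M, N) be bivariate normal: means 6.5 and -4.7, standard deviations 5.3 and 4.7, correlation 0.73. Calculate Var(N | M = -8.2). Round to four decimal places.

10.3182

Var(N | M=x) = (1 − ρ²)·σ_N².
Var(N | M=-8.2) = (4.7)²·(1 − (0.73)²) = 22.09·0.4671 = 10.3182.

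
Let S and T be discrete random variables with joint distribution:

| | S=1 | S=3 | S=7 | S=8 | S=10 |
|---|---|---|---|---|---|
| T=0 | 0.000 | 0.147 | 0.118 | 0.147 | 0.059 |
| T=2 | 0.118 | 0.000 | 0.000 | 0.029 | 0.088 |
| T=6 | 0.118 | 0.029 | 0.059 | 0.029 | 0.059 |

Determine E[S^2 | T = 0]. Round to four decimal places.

P(T = 0) = 0.471.
Σ S^2·P over the event = 9·(0.147) + 49·(0.118) + 64·(0.147) + 100·(0.059) = 22.413.
E[S^2 | T = 0] = (22.413) / (0.471) = 47.5860.

47.5860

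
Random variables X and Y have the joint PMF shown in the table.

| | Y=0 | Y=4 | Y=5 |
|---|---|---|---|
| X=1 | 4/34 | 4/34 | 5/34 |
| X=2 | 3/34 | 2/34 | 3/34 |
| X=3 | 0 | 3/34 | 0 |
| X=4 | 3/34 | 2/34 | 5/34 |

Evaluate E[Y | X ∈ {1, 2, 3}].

19/6

P(X ∈ {1, 2, 3}) = 12/17.
Σ Y·P over the event = 0·(4/34) + 4·(4/34) + 5·(5/34) + 0·(3/34) + 4·(2/34) + 5·(3/34) + 4·(3/34) = 38/17.
E[Y | X ∈ {1, 2, 3}] = (38/17) / (12/17) = 19/6.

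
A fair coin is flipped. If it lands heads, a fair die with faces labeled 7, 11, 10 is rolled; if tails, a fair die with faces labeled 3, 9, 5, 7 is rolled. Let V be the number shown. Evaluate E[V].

E[V | heads] = (7+11+10)/3 = 28/3.
E[V | tails] = (3+9+5+7)/4 = 6.
E[V] = (1/2)·(28/3) + (1/2)·(6) = 23/3.

23/3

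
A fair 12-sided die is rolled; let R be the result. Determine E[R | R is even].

Given R is even, R is equally likely to be any of {2, 4, 6, 8, 10, 12}.
E[R | R is even] = (2 + 4 + 6 + 8 + 10 + 12) / 6 = 7.

7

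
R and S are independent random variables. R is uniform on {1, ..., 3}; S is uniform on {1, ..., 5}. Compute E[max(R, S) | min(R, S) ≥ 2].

29/8

P(min(R, S) ≥ 2) = 8/15.
Summing max(R,S)·P(x,y) over outcomes with min(R, S) ≥ 2 gives 29/15.
E[max(R, S) | min(R, S) ≥ 2] = (29/15) / (8/15) = 29/8.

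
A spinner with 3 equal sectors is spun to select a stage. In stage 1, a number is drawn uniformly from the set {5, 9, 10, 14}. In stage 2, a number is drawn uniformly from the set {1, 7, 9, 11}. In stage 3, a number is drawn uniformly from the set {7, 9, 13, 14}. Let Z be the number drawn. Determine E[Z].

E[Z | stage 1] = (5+9+10+14)/4 = 19/2.
E[Z | stage 2] = (1+7+9+11)/4 = 7.
E[Z | stage 3] = (7+9+13+14)/4 = 43/4.
E[Z] = (1/3)·(19/2) + (1/3)·(7) + (1/3)·(43/4) = 109/12.

109/12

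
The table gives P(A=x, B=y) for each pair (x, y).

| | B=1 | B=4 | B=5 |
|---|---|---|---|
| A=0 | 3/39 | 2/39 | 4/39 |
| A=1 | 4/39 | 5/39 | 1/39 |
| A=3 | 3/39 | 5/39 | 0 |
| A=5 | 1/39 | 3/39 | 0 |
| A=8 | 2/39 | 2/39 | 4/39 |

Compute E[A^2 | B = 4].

P(B = 4) = 17/39.
Σ A^2·P over the event = 0·(2/39) + 1·(5/39) + 9·(5/39) + 25·(3/39) + 64·(2/39) = 253/39.
E[A^2 | B = 4] = (253/39) / (17/39) = 253/17.

253/17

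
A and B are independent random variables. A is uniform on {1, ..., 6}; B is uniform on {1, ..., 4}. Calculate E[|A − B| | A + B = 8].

2

Outcomes with A + B = 8: (4,4), (5,3), (6,2), each with probability 1/24.
E[|A − B| | A + B = 8] = (0 + 2 + 4) / 3 = 2.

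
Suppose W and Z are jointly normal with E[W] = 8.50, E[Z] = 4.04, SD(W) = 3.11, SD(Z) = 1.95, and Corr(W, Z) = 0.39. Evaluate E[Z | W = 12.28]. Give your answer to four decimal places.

E[Z | W=x] = μ_Z + ρ(σ_Z/σ_W)(x − μ_W) for jointly normal variables.
E[Z | W=12.28] = 4.04 + (0.39)·(1.95/3.11)·(12.28 − (8.50)) = 4.04 + (0.24453)·(3.78) = 4.9643.

4.9643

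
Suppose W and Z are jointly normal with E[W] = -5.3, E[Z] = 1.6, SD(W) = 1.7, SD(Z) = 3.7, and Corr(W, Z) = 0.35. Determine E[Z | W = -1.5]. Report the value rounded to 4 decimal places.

4.4947

For a bivariate normal, E[Z | W=x] = μ_Z + ρ·(σ_Z/σ_W)·(x − μ_W).
E[Z | W=-1.5] = 1.6 + (0.35)·(3.7/1.7)·(-1.5 − (-5.3)) = 1.6 + (0.76176)·(3.8) = 4.4947.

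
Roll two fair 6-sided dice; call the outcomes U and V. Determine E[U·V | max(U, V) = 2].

Outcomes with max(U, V) = 2: (1,2), (2,1), (2,2), each with probability 1/36.
E[U·V | max(U, V) = 2] = (2 + 2 + 4) / 3 = 8/3.

8/3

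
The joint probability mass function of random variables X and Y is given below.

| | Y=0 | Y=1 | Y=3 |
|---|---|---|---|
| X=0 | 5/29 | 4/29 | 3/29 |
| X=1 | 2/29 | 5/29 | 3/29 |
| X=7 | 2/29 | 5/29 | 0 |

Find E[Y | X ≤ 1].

P(X ≤ 1) = 22/29.
Σ Y·P over the event = 0·(5/29) + 1·(4/29) + 3·(3/29) + 0·(2/29) + 1·(5/29) + 3·(3/29) = 27/29.
E[Y | X ≤ 1] = (27/29) / (22/29) = 27/22.

27/22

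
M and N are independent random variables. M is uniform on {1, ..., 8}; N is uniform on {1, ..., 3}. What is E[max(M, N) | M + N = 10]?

15/2

Outcomes with M + N = 10: (7,3), (8,2), each with probability 1/24.
E[max(M, N) | M + N = 10] = (7 + 8) / 2 = 15/2.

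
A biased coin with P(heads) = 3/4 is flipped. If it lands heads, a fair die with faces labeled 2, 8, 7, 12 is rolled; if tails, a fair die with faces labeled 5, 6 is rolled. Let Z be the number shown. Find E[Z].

E[Z | heads] = (2+8+7+12)/4 = 29/4.
E[Z | tails] = (5+6)/2 = 11/2.
By the law of total expectation,
E[Z] = (3/4)·(29/4) + (1/4)·(11/2) = 109/16.

109/16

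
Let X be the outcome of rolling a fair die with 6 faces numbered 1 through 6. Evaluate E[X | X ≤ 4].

5/2

Given X ≤ 4, X is equally likely to be any of {1, 2, 3, 4}.
E[X | X ≤ 4] = (1 + 2 + 3 + 4) / 4 = 5/2.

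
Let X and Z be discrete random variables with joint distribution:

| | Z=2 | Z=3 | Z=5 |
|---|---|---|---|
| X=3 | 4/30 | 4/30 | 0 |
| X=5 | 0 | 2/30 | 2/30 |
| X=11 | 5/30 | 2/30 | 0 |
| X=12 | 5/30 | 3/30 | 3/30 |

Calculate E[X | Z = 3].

P(Z = 3) = 11/30.
Σ X·P over the event = 3·(4/30) + 5·(2/30) + 11·(2/30) + 12·(3/30) = 8/3.
E[X | Z = 3] = (8/3) / (11/30) = 80/11.

80/11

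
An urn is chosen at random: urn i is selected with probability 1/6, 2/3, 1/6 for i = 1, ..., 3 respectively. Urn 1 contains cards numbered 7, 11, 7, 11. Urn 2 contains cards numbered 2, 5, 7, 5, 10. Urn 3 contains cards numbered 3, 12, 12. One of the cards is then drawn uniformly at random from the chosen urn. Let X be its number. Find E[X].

103/15

E[X | urn 1] = (7+11+7+11)/4 = 9.
E[X | urn 2] = (2+5+7+5+10)/5 = 29/5.
E[X | urn 3] = (3+12+12)/3 = 9.
E[X] = (1/6)·(9) + (2/3)·(29/5) + (1/6)·(9) = 103/15.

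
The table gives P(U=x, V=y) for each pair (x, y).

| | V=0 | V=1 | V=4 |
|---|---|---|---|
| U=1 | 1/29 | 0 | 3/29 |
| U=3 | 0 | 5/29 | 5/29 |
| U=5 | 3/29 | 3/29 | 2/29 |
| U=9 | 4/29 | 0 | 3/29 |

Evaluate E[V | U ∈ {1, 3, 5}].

24/11

P(U ∈ {1, 3, 5}) = 22/29.
Σ V·P over the event = 0·(1/29) + 4·(3/29) + 1·(5/29) + 4·(5/29) + 0·(3/29) + 1·(3/29) + 4·(2/29) = 48/29.
E[V | U ∈ {1, 3, 5}] = (48/29) / (22/29) = 24/11.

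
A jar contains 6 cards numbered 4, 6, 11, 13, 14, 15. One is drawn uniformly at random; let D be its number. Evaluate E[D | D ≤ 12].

P(D ≤ 12) = 1/2.
Σ over the event: 4·1/6 + 6·1/6 + 11·1/6 = 7/2.
E[D | D ≤ 12] = (7/2) / (1/2) = 7.

7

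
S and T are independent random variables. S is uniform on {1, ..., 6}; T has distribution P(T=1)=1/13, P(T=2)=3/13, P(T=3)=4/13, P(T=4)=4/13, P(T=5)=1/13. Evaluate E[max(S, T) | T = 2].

P(T = 2) = 3/13.
Summing max(S,T)·P(x,y) over outcomes with T = 2 gives 11/13.
E[max(S, T) | T = 2] = (11/13) / (3/13) = 11/3.

11/3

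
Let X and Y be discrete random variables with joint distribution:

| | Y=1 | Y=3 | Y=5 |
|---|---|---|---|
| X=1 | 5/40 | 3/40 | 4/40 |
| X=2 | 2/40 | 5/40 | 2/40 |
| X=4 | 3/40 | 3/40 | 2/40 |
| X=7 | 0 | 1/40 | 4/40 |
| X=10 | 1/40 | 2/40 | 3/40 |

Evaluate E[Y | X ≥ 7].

P(X ≥ 7) = 11/40.
Σ Y·P over the event = 3·(1/40) + 5·(4/40) + 1·(1/40) + 3·(2/40) + 5·(3/40) = 9/8.
E[Y | X ≥ 7] = (9/8) / (11/40) = 45/11.

45/11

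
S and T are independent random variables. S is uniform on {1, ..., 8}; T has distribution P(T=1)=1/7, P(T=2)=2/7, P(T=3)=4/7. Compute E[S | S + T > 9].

38/5

P(S + T > 9) = 5/28.
Summing S·P(x,y) over outcomes with S + T > 9 gives 19/14.
E[S | S + T > 9] = (19/14) / (5/28) = 38/5.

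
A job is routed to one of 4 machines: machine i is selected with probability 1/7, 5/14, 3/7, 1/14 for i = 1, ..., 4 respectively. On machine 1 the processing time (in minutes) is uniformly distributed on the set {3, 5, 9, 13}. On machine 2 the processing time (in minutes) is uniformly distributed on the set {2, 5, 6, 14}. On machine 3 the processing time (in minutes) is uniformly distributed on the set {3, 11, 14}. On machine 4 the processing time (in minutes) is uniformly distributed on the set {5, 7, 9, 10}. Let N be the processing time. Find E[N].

225/28

E[N | machine 1] = (3+5+9+13)/4 = 15/2.
E[N | machine 2] = (2+5+6+14)/4 = 27/4.
E[N | machine 3] = (3+11+14)/3 = 28/3.
E[N | machine 4] = (5+7+9+10)/4 = 31/4.
E[N] = (1/7)·(15/2) + (5/14)·(27/4) + (3/7)·(28/3) + (1/14)·(31/4) = 225/28.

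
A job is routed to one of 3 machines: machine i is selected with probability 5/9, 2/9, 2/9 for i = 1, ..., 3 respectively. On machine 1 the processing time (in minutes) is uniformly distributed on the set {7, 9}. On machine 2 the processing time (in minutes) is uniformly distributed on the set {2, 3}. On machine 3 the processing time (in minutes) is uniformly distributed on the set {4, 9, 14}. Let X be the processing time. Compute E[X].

E[X | machine 1] = (7+9)/2 = 8.
E[X | machine 2] = (2+3)/2 = 5/2.
E[X | machine 3] = (4+9+14)/3 = 9.
E[X] = (5/9)·(8) + (2/9)·(5/2) + (2/9)·(9) = 7.

7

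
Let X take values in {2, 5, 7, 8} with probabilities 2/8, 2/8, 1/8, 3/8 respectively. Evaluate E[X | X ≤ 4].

2

P(X ≤ 4) = 1/4.
Σ over the event: 2·1/4 = 1/2.
E[X | X ≤ 4] = (1/2) / (1/4) = 2.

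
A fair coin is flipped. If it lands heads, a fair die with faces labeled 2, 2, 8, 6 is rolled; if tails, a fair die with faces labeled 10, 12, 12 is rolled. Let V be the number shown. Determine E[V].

95/12

E[V | heads] = (2+2+8+6)/4 = 9/2.
E[V | tails] = (10+12+12)/3 = 34/3.
By the law of total expectation,
E[V] = (1/2)·(9/2) + (1/2)·(34/3) = 95/12.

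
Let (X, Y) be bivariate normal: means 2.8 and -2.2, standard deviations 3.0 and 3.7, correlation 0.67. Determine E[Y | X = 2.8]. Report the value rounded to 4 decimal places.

For a bivariate normal, E[Y | X=x] = μ_Y + ρ·(σ_Y/σ_X)·(x − μ_X).
E[Y | X=2.8] = -2.2 + (0.67)·(3.7/3.0)·(2.8 − (2.8)) = -2.2 + (0.82633)·(0) = -2.2000.

-2.2000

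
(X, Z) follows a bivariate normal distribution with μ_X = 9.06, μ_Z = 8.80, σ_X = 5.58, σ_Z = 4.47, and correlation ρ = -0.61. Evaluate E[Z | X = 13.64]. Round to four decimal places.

E[Z | X=x] = μ_Z + ρ(σ_Z/σ_X)(x − μ_X) for jointly normal variables.
E[Z | X=13.64] = 8.80 + (-0.61)·(4.47/5.58)·(13.64 − (9.06)) = 8.80 + (-0.488656)·(4.58) = 6.5620.

6.5620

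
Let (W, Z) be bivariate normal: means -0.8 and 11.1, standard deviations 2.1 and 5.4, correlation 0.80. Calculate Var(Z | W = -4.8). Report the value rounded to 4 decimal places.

10.4976

For a bivariate normal, Var(Z | W=x) = σ_Z²(1 − ρ²).
Var(Z | W=-4.8) = (5.4)²·(1 − (0.80)²) = 29.16·0.36 = 10.4976.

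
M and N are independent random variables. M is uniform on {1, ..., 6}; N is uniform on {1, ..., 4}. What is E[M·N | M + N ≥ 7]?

29/2

Outcomes with M + N ≥ 7: (3,4), (4,3), (4,4), (5,2), (5,3), (5,4), (6,1), (6,2), (6,3), (6,4), each with probability 1/24.
E[M·N | M + N ≥ 7] = (12 + 12 + 16 + 10 + 15 + 20 + 6 + 12 + 18 + 24) / 10 = 29/2.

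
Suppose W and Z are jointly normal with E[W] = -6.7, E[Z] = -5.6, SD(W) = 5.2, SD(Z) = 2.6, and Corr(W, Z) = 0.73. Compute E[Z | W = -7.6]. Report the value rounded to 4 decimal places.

E[Z | W=x] = μ_Z + ρ(σ_Z/σ_W)(x − μ_W) for jointly normal variables.
E[Z | W=-7.6] = -5.6 + (0.73)·(2.6/5.2)·(-7.6 − (-6.7)) = -5.6 + (0.365)·(-0.9) = -5.9285.

-5.9285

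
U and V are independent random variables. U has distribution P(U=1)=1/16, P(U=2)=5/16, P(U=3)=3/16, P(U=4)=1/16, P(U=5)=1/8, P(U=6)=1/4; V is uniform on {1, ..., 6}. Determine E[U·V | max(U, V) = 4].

P(max(U, V) = 4) = 13/96.
Summing UV·P(x,y) over outcomes with max(U, V) = 4 gives 5/4.
E[U·V | max(U, V) = 4] = (5/4) / (13/96) = 120/13.

120/13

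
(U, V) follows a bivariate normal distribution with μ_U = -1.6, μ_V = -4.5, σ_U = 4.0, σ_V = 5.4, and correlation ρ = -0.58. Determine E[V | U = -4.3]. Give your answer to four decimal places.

-2.3859

The regression of V on U has slope ρ·σ_V/σ_U and passes through (μ_U, μ_V).
E[V | U=-4.3] = -4.5 + (-0.58)·(5.4/4.0)·(-4.3 − (-1.6)) = -4.5 + (-0.783)·(-2.7) = -2.3859.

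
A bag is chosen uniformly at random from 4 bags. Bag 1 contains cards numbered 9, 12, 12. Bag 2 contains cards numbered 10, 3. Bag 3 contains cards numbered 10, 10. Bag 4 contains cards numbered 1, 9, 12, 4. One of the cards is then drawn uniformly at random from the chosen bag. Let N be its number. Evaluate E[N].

E[N | bag 1] = (9+12+12)/3 = 11.
E[N | bag 2] = (10+3)/2 = 13/2.
E[N | bag 3] = (10+10)/2 = 10.
E[N | bag 4] = (1+9+12+4)/4 = 13/2.
E[N] = (1/4)·(11) + (1/4)·(13/2) + (1/4)·(10) + (1/4)·(13/2) = 17/2.

17/2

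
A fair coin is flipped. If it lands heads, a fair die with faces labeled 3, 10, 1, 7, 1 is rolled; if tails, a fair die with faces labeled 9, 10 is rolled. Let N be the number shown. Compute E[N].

139/20

E[N | heads] = (3+10+1+7+1)/5 = 22/5.
E[N | tails] = (9+10)/2 = 19/2.
By the law of total expectation,
E[N] = (1/2)·(22/5) + (1/2)·(19/2) = 139/20.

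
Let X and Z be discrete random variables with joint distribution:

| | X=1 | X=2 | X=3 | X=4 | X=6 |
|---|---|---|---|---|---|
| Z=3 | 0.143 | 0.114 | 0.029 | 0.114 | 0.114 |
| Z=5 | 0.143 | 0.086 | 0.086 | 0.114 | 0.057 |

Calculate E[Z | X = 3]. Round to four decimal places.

P(X = 3) = 0.115.
Summing Z·P(X=x,Z=y) over the conditioning event gives 0.517.
E[Z | X = 3] = (0.517) / (0.115) = 4.4957.

4.4957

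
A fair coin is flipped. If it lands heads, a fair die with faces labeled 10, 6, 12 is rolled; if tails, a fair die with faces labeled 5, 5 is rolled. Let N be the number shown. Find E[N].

43/6

E[N | heads] = (10+6+12)/3 = 28/3.
E[N | tails] = (5+5)/2 = 5.
By the law of total expectation,
E[N] = (1/2)·(28/3) + (1/2)·(5) = 43/6.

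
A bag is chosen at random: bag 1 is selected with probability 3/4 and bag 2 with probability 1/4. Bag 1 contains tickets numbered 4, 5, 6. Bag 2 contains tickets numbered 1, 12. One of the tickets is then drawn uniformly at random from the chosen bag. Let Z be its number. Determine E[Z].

E[Z | bag 1] = (4+5+6)/3 = 5.
E[Z | bag 2] = (1+12)/2 = 13/2.
By the law of total expectation,
E[Z] = (3/4)·(5) + (1/4)·(13/2) = 43/8.

43/8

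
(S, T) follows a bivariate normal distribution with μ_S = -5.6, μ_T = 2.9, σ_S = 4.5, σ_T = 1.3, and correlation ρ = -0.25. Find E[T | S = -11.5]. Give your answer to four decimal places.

3.3261

The regression of T on S has slope ρ·σ_T/σ_S and passes through (μ_S, μ_T).
E[T | S=-11.5] = 2.9 + (-0.25)·(1.3/4.5)·(-11.5 − (-5.6)) = 2.9 + (-0.072222)·(-5.9) = 3.3261.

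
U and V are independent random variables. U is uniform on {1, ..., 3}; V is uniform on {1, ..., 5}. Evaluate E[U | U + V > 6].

8/3

Outcomes with U + V > 6: (2,5), (3,4), (3,5), each with probability 1/15.
E[U | U + V > 6] = (2 + 3 + 3) / 3 = 8/3.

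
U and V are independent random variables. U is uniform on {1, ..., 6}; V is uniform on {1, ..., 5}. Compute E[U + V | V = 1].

Outcomes with V = 1: (1,1), (2,1), (3,1), (4,1), (5,1), (6,1), each with probability 1/30.
E[U + V | V = 1] = (2 + 3 + 4 + 5 + 6 + 7) / 6 = 9/2.

9/2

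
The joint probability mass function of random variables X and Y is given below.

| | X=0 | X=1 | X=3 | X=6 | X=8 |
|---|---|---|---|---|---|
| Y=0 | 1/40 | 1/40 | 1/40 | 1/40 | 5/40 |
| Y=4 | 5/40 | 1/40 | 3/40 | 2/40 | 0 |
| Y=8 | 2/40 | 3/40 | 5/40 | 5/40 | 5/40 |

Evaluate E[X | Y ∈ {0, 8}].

138/29

P(Y ∈ {0, 8}) = 29/40.
Summing X·P(X=x,Y=y) over the conditioning event gives 69/20.
E[X | Y ∈ {0, 8}] = (69/20) / (29/40) = 138/29.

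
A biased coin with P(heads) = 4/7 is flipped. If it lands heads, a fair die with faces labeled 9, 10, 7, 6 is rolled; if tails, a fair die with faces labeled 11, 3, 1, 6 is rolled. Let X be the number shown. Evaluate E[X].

E[X | heads] = (9+10+7+6)/4 = 8.
E[X | tails] = (11+3+1+6)/4 = 21/4.
E[X] = (4/7)·(8) + (3/7)·(21/4) = 191/28.

191/28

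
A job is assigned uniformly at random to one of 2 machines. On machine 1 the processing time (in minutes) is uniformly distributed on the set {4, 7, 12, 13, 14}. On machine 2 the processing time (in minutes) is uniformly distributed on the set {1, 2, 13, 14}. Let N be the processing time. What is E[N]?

35/4

E[N | machine 1] = (4+7+12+13+14)/5 = 10.
E[N | machine 2] = (1+2+13+14)/4 = 15/2.
E[N] = (1/2)·(10) + (1/2)·(15/2) = 35/4.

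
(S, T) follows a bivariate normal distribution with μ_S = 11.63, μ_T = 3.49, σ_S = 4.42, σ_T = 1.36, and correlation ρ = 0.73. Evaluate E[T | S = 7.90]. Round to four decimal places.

2.6522

E[T | S=x] = μ_T + ρ(σ_T/σ_S)(x − μ_S) for jointly normal variables.
E[T | S=7.90] = 3.49 + (0.73)·(1.36/4.42)·(7.90 − (11.63)) = 3.49 + (0.22462)·(-3.73) = 2.6522.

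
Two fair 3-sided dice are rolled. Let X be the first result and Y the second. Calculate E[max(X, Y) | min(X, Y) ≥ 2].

11/4

Outcomes with min(X, Y) ≥ 2: (2,2), (2,3), (3,2), (3,3), each with probability 1/9.
E[max(X, Y) | min(X, Y) ≥ 2] = (2 + 3 + 3 + 3) / 4 = 11/4.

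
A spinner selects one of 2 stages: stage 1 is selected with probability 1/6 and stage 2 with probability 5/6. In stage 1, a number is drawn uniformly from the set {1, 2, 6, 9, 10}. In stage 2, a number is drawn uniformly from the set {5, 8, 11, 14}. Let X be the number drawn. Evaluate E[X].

E[X | stage 1] = (1+2+6+9+10)/5 = 28/5.
E[X | stage 2] = (5+8+11+14)/4 = 19/2.
By the law of total expectation,
E[X] = (1/6)·(28/5) + (5/6)·(19/2) = 177/20.

177/20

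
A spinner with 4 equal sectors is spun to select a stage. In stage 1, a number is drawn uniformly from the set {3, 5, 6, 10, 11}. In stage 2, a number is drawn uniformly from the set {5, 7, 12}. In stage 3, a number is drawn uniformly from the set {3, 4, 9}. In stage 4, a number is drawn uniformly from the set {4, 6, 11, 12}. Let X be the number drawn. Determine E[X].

E[X | stage 1] = (3+5+6+10+11)/5 = 7.
E[X | stage 2] = (5+7+12)/3 = 8.
E[X | stage 3] = (3+4+9)/3 = 16/3.
E[X | stage 4] = (4+6+11+12)/4 = 33/4.
By the law of total expectation,
E[X] = (1/4)·(7) + (1/4)·(8) + (1/4)·(16/3) + (1/4)·(33/4) = 343/48.

343/48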